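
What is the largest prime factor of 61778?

61778 = 2 · 30889
30889 = 17 · 1817
1817 = 23 · 79
79 is prime.
So 61778 = 2 · 17 · 23 · 79; the largest prime factor is 79.

79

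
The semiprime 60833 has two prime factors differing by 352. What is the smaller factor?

127

Since p = q + 352, we have 60833 = q(q + 352), so q² + 352q − 60833 = 0.
Discriminant: 352² + 4·60833 = 123904 + 243332 = 367236; √367236 = 606.
q = (−352 + 606)/2 = 127, and p = q + 352 = 479.
Check: 127 · 479 = 60833.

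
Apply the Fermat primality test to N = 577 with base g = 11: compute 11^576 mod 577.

11^1 ≡ 11 (mod 577)
11^2 ≡ 11^2 = 121 ≡ 121 (mod 577)
11^4 ≡ 121^2 = 14641 ≡ 216 (mod 577)
11^8 ≡ 216^2 = 46656 ≡ 496 (mod 577)
11^16 ≡ 496^2 = 246016 ≡ 214 (mod 577)
11^32 ≡ 214^2 = 45796 ≡ 213 (mod 577)
11^64 ≡ 213^2 = 45369 ≡ 363 (mod 577)
11^128 ≡ 363^2 = 131769 ≡ 213 (mod 577)
11^256 ≡ 213^2 = 45369 ≡ 363 (mod 577)
11^512 ≡ 363^2 = 131769 ≡ 213 (mod 577)
576 = 512 + 64 in binary powers of 2.
So 11^576 ≡ 213 · 363 ≡ 1 (mod 577).
Since the result is 1, base 11 gives no evidence that 577 is composite.

1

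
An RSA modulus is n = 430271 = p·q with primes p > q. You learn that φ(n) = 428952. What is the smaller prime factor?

φ(n) = (p−1)(q−1) = n − (p+q) + 1, so p + q = 430271 − 428952 + 1 = 1320.
p and q are the roots of t² − 1320t + 430271 = 0.
Discriminant: 1320² − 4·430271 = 1742400 − 1721084 = 21316; √21316 = 146.
q = (1320 − 146)/2 = 587, p = (1320 + 146)/2 = 733.
Check: 587 · 733 = 430271.

587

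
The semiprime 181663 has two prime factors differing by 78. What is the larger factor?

467

Since p = q + 78, we have 181663 = q(q + 78), so q² + 78q − 181663 = 0.
Discriminant: 78² + 4·181663 = 6084 + 726652 = 732736; √732736 = 856.
q = (−78 + 856)/2 = 389, and p = q + 78 = 467.
Check: 389 · 467 = 181663.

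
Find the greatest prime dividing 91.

91 = 7 · 13
13 is prime.
So 91 = 7 · 13; the largest prime factor is 13.

13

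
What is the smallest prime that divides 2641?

2641 is odd.
Digit sum 13, not divisible by 3.
Ends in 1: not divisible by 5.
7: 2641 = 7·377 + 2
11: 2641 = 11·240 + 1
13: 2641 = 13·203 + 2
17: 2641 = 17·155 + 6
19: 2641 = 19·139

19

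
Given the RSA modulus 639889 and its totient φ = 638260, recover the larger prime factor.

φ(n) = (p−1)(q−1) = n − (p+q) + 1, so p + q = 639889 − 638260 + 1 = 1630.
p and q are the roots of t² − 1630t + 639889 = 0.
Discriminant: 1630² − 4·639889 = 2656900 − 2559556 = 97344; √97344 = 312.
q = (1630 − 312)/2 = 659, p = (1630 + 312)/2 = 971.
Check: 659 · 971 = 639889.

971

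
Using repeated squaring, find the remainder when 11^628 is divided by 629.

174

11^1 ≡ 11 (mod 629)
11^2 ≡ 11^2 = 121 ≡ 121 (mod 629)
11^4 ≡ 121^2 = 14641 ≡ 174 (mod 629)
11^8 ≡ 174^2 = 30276 ≡ 84 (mod 629)
11^16 ≡ 84^2 = 7056 ≡ 137 (mod 629)
11^32 ≡ 137^2 = 18769 ≡ 528 (mod 629)
11^64 ≡ 528^2 = 278784 ≡ 137 (mod 629)
11^128 ≡ 137^2 = 18769 ≡ 528 (mod 629)
11^256 ≡ 528^2 = 278784 ≡ 137 (mod 629)
11^512 ≡ 137^2 = 18769 ≡ 528 (mod 629)
628 = 512 + 64 + 32 + 16 + 4 in binary powers of 2.
So 11^628 ≡ 528 · 137 · 528 · 137 · 174 ≡ 174 (mod 629).
Since 174 ≠ 1, base 11 is a Fermat witness: 629 is composite.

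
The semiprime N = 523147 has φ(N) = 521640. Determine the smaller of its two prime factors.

φ(n) = (p−1)(q−1) = n − (p+q) + 1, so p + q = 523147 − 521640 + 1 = 1508.
p and q are the roots of t² − 1508t + 523147 = 0.
Discriminant: 1508² − 4·523147 = 2274064 − 2092588 = 181476; √181476 = 426.
q = (1508 − 426)/2 = 541, p = (1508 + 426)/2 = 967.
Check: 541 · 967 = 523147.

541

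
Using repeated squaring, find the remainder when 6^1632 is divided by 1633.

1549

6^1 ≡ 6 (mod 1633)
6^2 ≡ 6^2 = 36 ≡ 36 (mod 1633)
6^4 ≡ 36^2 = 1296 ≡ 1296 (mod 1633)
6^8 ≡ 1296^2 = 1679616 ≡ 892 (mod 1633)
6^16 ≡ 892^2 = 795664 ≡ 393 (mod 1633)
6^32 ≡ 393^2 = 154449 ≡ 947 (mod 1633)
6^64 ≡ 947^2 = 896809 ≡ 292 (mod 1633)
6^128 ≡ 292^2 = 85264 ≡ 348 (mod 1633)
6^256 ≡ 348^2 = 121104 ≡ 262 (mod 1633)
6^512 ≡ 262^2 = 68644 ≡ 58 (mod 1633)
6^1024 ≡ 58^2 = 3364 ≡ 98 (mod 1633)
1632 = 1024 + 512 + 64 + 32 in binary powers of 2.
So 6^1632 ≡ 98 · 58 · 292 · 947 ≡ 1549 (mod 1633).
Since 1549 ≠ 1, base 6 is a Fermat witness: 1633 is composite.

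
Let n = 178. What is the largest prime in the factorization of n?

89

178 = 2 · 89
89 is prime.
So 178 = 2 · 89; the largest prime factor is 89.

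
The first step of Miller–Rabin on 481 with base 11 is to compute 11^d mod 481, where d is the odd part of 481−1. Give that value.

481 − 1 = 480 = 2^5 · 15, so d = 15.
11^1 ≡ 11 (mod 481)
11^2 ≡ 11^2 = 121 ≡ 121 (mod 481)
11^4 ≡ 121^2 = 14641 ≡ 211 (mod 481)
11^8 ≡ 211^2 = 44521 ≡ 269 (mod 481)
15 = 8 + 4 + 2 + 1 in binary powers of 2.
So 11^15 ≡ 269 · 211 · 121 · 11 ≡ 369 (mod 481).
Squaring chain: 369 → 38 → 1 → 1 → 1; never reaches −1, so base 11 is a Miller–Rabin witness that 481 is composite.

369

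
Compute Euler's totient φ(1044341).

Factor: 1044341 = 43 · 149 · 163.
φ(1044341) = (43−1) · (149−1) · (163−1) = 42 · 148 · 162 = 1006992.

1006992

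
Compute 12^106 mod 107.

12^1 ≡ 12 (mod 107)
12^2 ≡ 12^2 = 144 ≡ 37 (mod 107)
12^4 ≡ 37^2 = 1369 ≡ 85 (mod 107)
12^8 ≡ 85^2 = 7225 ≡ 56 (mod 107)
12^16 ≡ 56^2 = 3136 ≡ 33 (mod 107)
12^32 ≡ 33^2 = 1089 ≡ 19 (mod 107)
12^64 ≡ 19^2 = 361 ≡ 40 (mod 107)
106 = 64 + 32 + 8 + 2 in binary powers of 2.
So 12^106 ≡ 40 · 19 · 56 · 37 ≡ 1 (mod 107).
Since the result is 1, base 12 gives no evidence that 107 is composite.

1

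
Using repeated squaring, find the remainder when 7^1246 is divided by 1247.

7^1 ≡ 7 (mod 1247)
7^2 ≡ 7^2 = 49 ≡ 49 (mod 1247)
7^4 ≡ 49^2 = 2401 ≡ 1154 (mod 1247)
7^8 ≡ 1154^2 = 1331716 ≡ 1167 (mod 1247)
7^16 ≡ 1167^2 = 1361889 ≡ 165 (mod 1247)
7^32 ≡ 165^2 = 27225 ≡ 1038 (mod 1247)
7^64 ≡ 1038^2 = 1077444 ≡ 36 (mod 1247)
7^128 ≡ 36^2 = 1296 ≡ 49 (mod 1247)
7^256 ≡ 49^2 = 2401 ≡ 1154 (mod 1247)
7^512 ≡ 1154^2 = 1331716 ≡ 1167 (mod 1247)
7^1024 ≡ 1167^2 = 1361889 ≡ 165 (mod 1247)
1246 = 1024 + 128 + 64 + 16 + 8 + 4 + 2 in binary powers of 2.
So 7^1246 ≡ 165 · 49 · 36 · 165 · 1167 · 1154 · 49 ≡ 552 (mod 1247).
Since 552 ≠ 1, base 7 is a Fermat witness: 1247 is composite.

552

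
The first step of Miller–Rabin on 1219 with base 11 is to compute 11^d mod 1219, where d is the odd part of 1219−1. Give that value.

1219 − 1 = 1218 = 2^1 · 609, so d = 609.
11^1 ≡ 11 (mod 1219)
11^2 ≡ 11^2 = 121 ≡ 121 (mod 1219)
11^4 ≡ 121^2 = 14641 ≡ 13 (mod 1219)
11^8 ≡ 13^2 = 169 ≡ 169 (mod 1219)
11^16 ≡ 169^2 = 28561 ≡ 524 (mod 1219)
11^32 ≡ 524^2 = 274576 ≡ 301 (mod 1219)
11^64 ≡ 301^2 = 90601 ≡ 395 (mod 1219)
11^128 ≡ 395^2 = 156025 ≡ 1212 (mod 1219)
11^256 ≡ 1212^2 = 1468944 ≡ 49 (mod 1219)
11^512 ≡ 49^2 = 2401 ≡ 1182 (mod 1219)
609 = 512 + 64 + 32 + 1 in binary powers of 2.
So 11^609 ≡ 1182 · 395 · 301 · 11 ≡ 378 (mod 1219).
Squaring chain: 378; never reaches −1, so base 11 is a Miller–Rabin witness that 1219 is composite.

378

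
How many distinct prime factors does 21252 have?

5

21252 = 2^2 · 5313
5313 = 3 · 1771
1771 = 7 · 253
253 = 11 · 23
21252 = 2^2 · 3 · 7 · 11 · 23, which has 5 distinct prime factors.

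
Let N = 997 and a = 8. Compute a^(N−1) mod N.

1

8^1 ≡ 8 (mod 997)
8^2 ≡ 8^2 = 64 ≡ 64 (mod 997)
8^4 ≡ 64^2 = 4096 ≡ 108 (mod 997)
8^8 ≡ 108^2 = 11664 ≡ 697 (mod 997)
8^16 ≡ 697^2 = 485809 ≡ 270 (mod 997)
8^32 ≡ 270^2 = 72900 ≡ 119 (mod 997)
8^64 ≡ 119^2 = 14161 ≡ 203 (mod 997)
8^128 ≡ 203^2 = 41209 ≡ 332 (mod 997)
8^256 ≡ 332^2 = 110224 ≡ 554 (mod 997)
8^512 ≡ 554^2 = 306916 ≡ 837 (mod 997)
996 = 512 + 256 + 128 + 64 + 32 + 4 in binary powers of 2.
So 8^996 ≡ 837 · 554 · 332 · 203 · 119 · 108 ≡ 1 (mod 997).
Since the result is 1, base 8 gives no evidence that 997 is composite.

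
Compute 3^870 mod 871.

3^1 ≡ 3 (mod 871)
3^2 ≡ 3^2 = 9 ≡ 9 (mod 871)
3^4 ≡ 9^2 = 81 ≡ 81 (mod 871)
3^8 ≡ 81^2 = 6561 ≡ 464 (mod 871)
3^16 ≡ 464^2 = 215296 ≡ 159 (mod 871)
3^32 ≡ 159^2 = 25281 ≡ 22 (mod 871)
3^64 ≡ 22^2 = 484 ≡ 484 (mod 871)
3^128 ≡ 484^2 = 234256 ≡ 828 (mod 871)
3^256 ≡ 828^2 = 685584 ≡ 107 (mod 871)
3^512 ≡ 107^2 = 11449 ≡ 126 (mod 871)
870 = 512 + 256 + 64 + 32 + 4 + 2 in binary powers of 2.
So 3^870 ≡ 126 · 107 · 484 · 22 · 81 · 9 ≡ 131 (mod 871).
Since 131 ≠ 1, base 3 is a Fermat witness: 871 is composite.

131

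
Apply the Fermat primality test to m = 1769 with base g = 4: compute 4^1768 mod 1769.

1445

4^1 ≡ 4 (mod 1769)
4^2 ≡ 4^2 = 16 ≡ 16 (mod 1769)
4^4 ≡ 16^2 = 256 ≡ 256 (mod 1769)
4^8 ≡ 256^2 = 65536 ≡ 83 (mod 1769)
4^16 ≡ 83^2 = 6889 ≡ 1582 (mod 1769)
4^32 ≡ 1582^2 = 2502724 ≡ 1358 (mod 1769)
4^64 ≡ 1358^2 = 1844164 ≡ 866 (mod 1769)
4^128 ≡ 866^2 = 749956 ≡ 1669 (mod 1769)
4^256 ≡ 1669^2 = 2785561 ≡ 1155 (mod 1769)
4^512 ≡ 1155^2 = 1334025 ≡ 199 (mod 1769)
4^1024 ≡ 199^2 = 39601 ≡ 683 (mod 1769)
1768 = 1024 + 512 + 128 + 64 + 32 + 8 in binary powers of 2.
So 4^1768 ≡ 683 · 199 · 1669 · 866 · 1358 · 83 ≡ 1445 (mod 1769).
Since 1445 ≠ 1, base 4 is a Fermat witness: 1769 is composite.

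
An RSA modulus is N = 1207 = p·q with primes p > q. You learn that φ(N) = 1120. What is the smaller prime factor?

17

φ(n) = (p−1)(q−1) = n − (p+q) + 1, so p + q = 1207 − 1120 + 1 = 88.
p and q are the roots of t² − 88t + 1207 = 0.
Discriminant: 88² − 4·1207 = 7744 − 4828 = 2916; √2916 = 54.
q = (88 − 54)/2 = 17, p = (88 + 54)/2 = 71.
Check: 17 · 71 = 1207.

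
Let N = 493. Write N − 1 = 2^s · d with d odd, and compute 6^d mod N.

328

493 − 1 = 492 = 2^2 · 123, so d = 123.
6^1 ≡ 6 (mod 493)
6^2 ≡ 6^2 = 36 ≡ 36 (mod 493)
6^4 ≡ 36^2 = 1296 ≡ 310 (mod 493)
6^8 ≡ 310^2 = 96100 ≡ 458 (mod 493)
6^16 ≡ 458^2 = 209764 ≡ 239 (mod 493)
6^32 ≡ 239^2 = 57121 ≡ 426 (mod 493)
6^64 ≡ 426^2 = 181476 ≡ 52 (mod 493)
123 = 64 + 32 + 16 + 8 + 2 + 1 in binary powers of 2.
So 6^123 ≡ 52 · 426 · 239 · 458 · 36 · 6 ≡ 328 (mod 493).
Squaring chain: 328 → 110; never reaches −1, so base 6 is a Miller–Rabin witness that 493 is composite.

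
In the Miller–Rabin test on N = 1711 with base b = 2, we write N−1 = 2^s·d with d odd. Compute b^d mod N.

549

1711 − 1 = 1710 = 2^1 · 855, so d = 855.
2^1 ≡ 2 (mod 1711)
2^2 ≡ 2^2 = 4 ≡ 4 (mod 1711)
2^4 ≡ 4^2 = 16 ≡ 16 (mod 1711)
2^8 ≡ 16^2 = 256 ≡ 256 (mod 1711)
2^16 ≡ 256^2 = 65536 ≡ 518 (mod 1711)
2^32 ≡ 518^2 = 268324 ≡ 1408 (mod 1711)
2^64 ≡ 1408^2 = 1982464 ≡ 1126 (mod 1711)
2^128 ≡ 1126^2 = 1267876 ≡ 25 (mod 1711)
2^256 ≡ 25^2 = 625 ≡ 625 (mod 1711)
2^512 ≡ 625^2 = 390625 ≡ 517 (mod 1711)
855 = 512 + 256 + 64 + 16 + 4 + 2 + 1 in binary powers of 2.
So 2^855 ≡ 517 · 625 · 1126 · 518 · 16 · 4 · 2 ≡ 549 (mod 1711).
Squaring chain: 549; never reaches −1, so base 2 is a Miller–Rabin witness that 1711 is composite.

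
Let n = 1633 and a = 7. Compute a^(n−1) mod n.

1458

7^1 ≡ 7 (mod 1633)
7^2 ≡ 7^2 = 49 ≡ 49 (mod 1633)
7^4 ≡ 49^2 = 2401 ≡ 768 (mod 1633)
7^8 ≡ 768^2 = 589824 ≡ 311 (mod 1633)
7^16 ≡ 311^2 = 96721 ≡ 374 (mod 1633)
7^32 ≡ 374^2 = 139876 ≡ 1071 (mod 1633)
7^64 ≡ 1071^2 = 1147041 ≡ 675 (mod 1633)
7^128 ≡ 675^2 = 455625 ≡ 18 (mod 1633)
7^256 ≡ 18^2 = 324 ≡ 324 (mod 1633)
7^512 ≡ 324^2 = 104976 ≡ 464 (mod 1633)
7^1024 ≡ 464^2 = 215296 ≡ 1373 (mod 1633)
1632 = 1024 + 512 + 64 + 32 in binary powers of 2.
So 7^1632 ≡ 1373 · 464 · 675 · 1071 ≡ 1458 (mod 1633).
Since 1458 ≠ 1, base 7 is a Fermat witness: 1633 is composite.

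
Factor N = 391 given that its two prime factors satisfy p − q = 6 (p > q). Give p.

23

Since p = q + 6, we have 391 = q(q + 6), so q² + 6q − 391 = 0.
Discriminant: 6² + 4·391 = 36 + 1564 = 1600; √1600 = 40.
q = (−6 + 40)/2 = 17, and p = q + 6 = 23.
Check: 17 · 23 = 391.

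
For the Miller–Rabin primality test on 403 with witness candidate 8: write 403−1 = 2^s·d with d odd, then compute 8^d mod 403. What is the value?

8

403 − 1 = 402 = 2^1 · 201, so d = 201.
8^1 ≡ 8 (mod 403)
8^2 ≡ 8^2 = 64 ≡ 64 (mod 403)
8^4 ≡ 64^2 = 4096 ≡ 66 (mod 403)
8^8 ≡ 66^2 = 4356 ≡ 326 (mod 403)
8^16 ≡ 326^2 = 106276 ≡ 287 (mod 403)
8^32 ≡ 287^2 = 82369 ≡ 157 (mod 403)
8^64 ≡ 157^2 = 24649 ≡ 66 (mod 403)
8^128 ≡ 66^2 = 4356 ≡ 326 (mod 403)
201 = 128 + 64 + 8 + 1 in binary powers of 2.
So 8^201 ≡ 326 · 66 · 326 · 8 ≡ 8 (mod 403).
Squaring chain: 8; never reaches −1, so base 8 is a Miller–Rabin witness that 403 is composite.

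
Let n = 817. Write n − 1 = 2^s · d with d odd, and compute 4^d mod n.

817 − 1 = 816 = 2^4 · 51, so d = 51.
4^1 ≡ 4 (mod 817)
4^2 ≡ 4^2 = 16 ≡ 16 (mod 817)
4^4 ≡ 16^2 = 256 ≡ 256 (mod 817)
4^8 ≡ 256^2 = 65536 ≡ 176 (mod 817)
4^16 ≡ 176^2 = 30976 ≡ 747 (mod 817)
4^32 ≡ 747^2 = 558009 ≡ 815 (mod 817)
51 = 32 + 16 + 2 + 1 in binary powers of 2.
So 4^51 ≡ 815 · 747 · 16 · 4 ≡ 790 (mod 817).
Squaring chain: 790 → 729 → 391 → 102; never reaches −1, so base 4 is a Miller–Rabin witness that 817 is composite.

790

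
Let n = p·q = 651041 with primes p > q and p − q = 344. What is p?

997

Since p = q + 344, we have 651041 = q(q + 344), so q² + 344q − 651041 = 0.
Discriminant: 344² + 4·651041 = 118336 + 2604164 = 2722500; √2722500 = 1650.
q = (−344 + 1650)/2 = 653, and p = q + 344 = 997.
Check: 653 · 997 = 651041.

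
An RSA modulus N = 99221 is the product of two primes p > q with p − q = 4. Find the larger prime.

Since p = q + 4, we have 99221 = q(q + 4), so q² + 4q − 99221 = 0.
Discriminant: 4² + 4·99221 = 16 + 396884 = 396900; √396900 = 630.
q = (−4 + 630)/2 = 313, and p = q + 4 = 317.
Check: 313 · 317 = 99221.

317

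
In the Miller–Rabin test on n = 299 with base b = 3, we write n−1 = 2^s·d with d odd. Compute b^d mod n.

269

299 − 1 = 298 = 2^1 · 149, so d = 149.
3^1 ≡ 3 (mod 299)
3^2 ≡ 3^2 = 9 ≡ 9 (mod 299)
3^4 ≡ 9^2 = 81 ≡ 81 (mod 299)
3^8 ≡ 81^2 = 6561 ≡ 282 (mod 299)
3^16 ≡ 282^2 = 79524 ≡ 289 (mod 299)
3^32 ≡ 289^2 = 83521 ≡ 100 (mod 299)
3^64 ≡ 100^2 = 10000 ≡ 133 (mod 299)
3^128 ≡ 133^2 = 17689 ≡ 48 (mod 299)
149 = 128 + 16 + 4 + 1 in binary powers of 2.
So 3^149 ≡ 48 · 289 · 81 · 3 ≡ 269 (mod 299).
Squaring chain: 269; never reaches −1, so base 3 is a Miller–Rabin witness that 299 is composite.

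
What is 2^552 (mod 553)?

2^1 ≡ 2 (mod 553)
2^2 ≡ 2^2 = 4 ≡ 4 (mod 553)
2^4 ≡ 4^2 = 16 ≡ 16 (mod 553)
2^8 ≡ 16^2 = 256 ≡ 256 (mod 553)
2^16 ≡ 256^2 = 65536 ≡ 282 (mod 553)
2^32 ≡ 282^2 = 79524 ≡ 445 (mod 553)
2^64 ≡ 445^2 = 198025 ≡ 51 (mod 553)
2^128 ≡ 51^2 = 2601 ≡ 389 (mod 553)
2^256 ≡ 389^2 = 151321 ≡ 352 (mod 553)
2^512 ≡ 352^2 = 123904 ≡ 32 (mod 553)
552 = 512 + 32 + 8 in binary powers of 2.
So 2^552 ≡ 32 · 445 · 256 ≡ 64 (mod 553).
Since 64 ≠ 1, base 2 is a Fermat witness: 553 is composite.

64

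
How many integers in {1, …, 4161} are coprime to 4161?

Factor: 4161 = 3 · 19 · 73.
φ(4161) = (3−1) · (19−1) · (73−1) = 2 · 18 · 72 = 2592.

2592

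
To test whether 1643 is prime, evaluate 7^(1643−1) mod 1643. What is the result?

7^1 ≡ 7 (mod 1643)
7^2 ≡ 7^2 = 49 ≡ 49 (mod 1643)
7^4 ≡ 49^2 = 2401 ≡ 758 (mod 1643)
7^8 ≡ 758^2 = 574564 ≡ 1157 (mod 1643)
7^16 ≡ 1157^2 = 1338649 ≡ 1247 (mod 1643)
7^32 ≡ 1247^2 = 1555009 ≡ 731 (mod 1643)
7^64 ≡ 731^2 = 534361 ≡ 386 (mod 1643)
7^128 ≡ 386^2 = 148996 ≡ 1126 (mod 1643)
7^256 ≡ 1126^2 = 1267876 ≡ 1123 (mod 1643)
7^512 ≡ 1123^2 = 1261129 ≡ 948 (mod 1643)
7^1024 ≡ 948^2 = 898704 ≡ 1626 (mod 1643)
1642 = 1024 + 512 + 64 + 32 + 8 + 2 in binary powers of 2.
So 7^1642 ≡ 1626 · 948 · 386 · 731 · 1157 · 49 ≡ 493 (mod 1643).
Since 493 ≠ 1, base 7 is a Fermat witness: 1643 is composite.

493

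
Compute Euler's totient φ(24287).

Factor: 24287 = 149 · 163.
φ(24287) = (149−1) · (163−1) = 148 · 162 = 23976.

23976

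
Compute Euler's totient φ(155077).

140400

Factor: 155077 = 13 · 79 · 151.
φ(155077) = (13−1) · (79−1) · (151−1) = 12 · 78 · 150 = 140400.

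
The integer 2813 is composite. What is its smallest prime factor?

29

2813 is odd.
Digit sum 14, not divisible by 3.
Ends in 3: not divisible by 5.
7: 2813 = 7·401 + 6
11: 2813 = 11·255 + 8
13: 2813 = 13·216 + 5
17: 2813 = 17·165 + 8
19: 2813 = 19·148 + 1
23: 2813 = 23·122 + 7
29: 2813 = 29·97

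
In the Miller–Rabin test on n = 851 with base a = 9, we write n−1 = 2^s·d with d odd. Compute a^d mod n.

303

851 − 1 = 850 = 2^1 · 425, so d = 425.
9^1 ≡ 9 (mod 851)
9^2 ≡ 9^2 = 81 ≡ 81 (mod 851)
9^4 ≡ 81^2 = 6561 ≡ 604 (mod 851)
9^8 ≡ 604^2 = 364816 ≡ 588 (mod 851)
9^16 ≡ 588^2 = 345744 ≡ 238 (mod 851)
9^32 ≡ 238^2 = 56644 ≡ 478 (mod 851)
9^64 ≡ 478^2 = 228484 ≡ 416 (mod 851)
9^128 ≡ 416^2 = 173056 ≡ 303 (mod 851)
9^256 ≡ 303^2 = 91809 ≡ 752 (mod 851)
425 = 256 + 128 + 32 + 8 + 1 in binary powers of 2.
So 9^425 ≡ 752 · 303 · 478 · 588 · 9 ≡ 303 (mod 851).
Squaring chain: 303; never reaches −1, so base 9 is a Miller–Rabin witness that 851 is composite.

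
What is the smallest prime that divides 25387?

53

25387 is odd.
Digit sum 25, not divisible by 3.
Ends in 7: not divisible by 5.
7: 25387 = 7·3626 + 5
11: 25387 = 11·2307 + 10
13: 25387 = 13·1952 + 11
17: 25387 = 17·1493 + 6
19: 25387 = 19·1336 + 3
23: 25387 = 23·1103 + 18
29: 25387 = 29·875 + 12
31: 25387 = 31·818 + 29
37: 25387 = 37·686 + 5
41: 25387 = 41·619 + 8
43: 25387 = 43·590 + 17
47: 25387 = 47·540 + 7
53: 25387 = 53·479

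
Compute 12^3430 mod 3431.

12^1 ≡ 12 (mod 3431)
12^2 ≡ 12^2 = 144 ≡ 144 (mod 3431)
12^4 ≡ 144^2 = 20736 ≡ 150 (mod 3431)
12^8 ≡ 150^2 = 22500 ≡ 1914 (mod 3431)
12^16 ≡ 1914^2 = 3663396 ≡ 2519 (mod 3431)
12^32 ≡ 2519^2 = 6345361 ≡ 1442 (mod 3431)
12^64 ≡ 1442^2 = 2079364 ≡ 178 (mod 3431)
12^128 ≡ 178^2 = 31684 ≡ 805 (mod 3431)
12^256 ≡ 805^2 = 648025 ≡ 2997 (mod 3431)
12^512 ≡ 2997^2 = 8982009 ≡ 3082 (mod 3431)
12^1024 ≡ 3082^2 = 9498724 ≡ 1716 (mod 3431)
12^2048 ≡ 1716^2 = 2944656 ≡ 858 (mod 3431)
3430 = 2048 + 1024 + 256 + 64 + 32 + 4 + 2 in binary powers of 2.
So 12^3430 ≡ 858 · 1716 · 2997 · 178 · 1442 · 150 · 144 ≡ 3326 (mod 3431).
Since 3326 ≠ 1, base 12 is a Fermat witness: 3431 is composite.

3326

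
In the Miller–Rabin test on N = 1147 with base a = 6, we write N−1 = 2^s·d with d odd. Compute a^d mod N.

154

1147 − 1 = 1146 = 2^1 · 573, so d = 573.
6^1 ≡ 6 (mod 1147)
6^2 ≡ 6^2 = 36 ≡ 36 (mod 1147)
6^4 ≡ 36^2 = 1296 ≡ 149 (mod 1147)
6^8 ≡ 149^2 = 22201 ≡ 408 (mod 1147)
6^16 ≡ 408^2 = 166464 ≡ 149 (mod 1147)
6^32 ≡ 149^2 = 22201 ≡ 408 (mod 1147)
6^64 ≡ 408^2 = 166464 ≡ 149 (mod 1147)
6^128 ≡ 149^2 = 22201 ≡ 408 (mod 1147)
6^256 ≡ 408^2 = 166464 ≡ 149 (mod 1147)
6^512 ≡ 149^2 = 22201 ≡ 408 (mod 1147)
573 = 512 + 32 + 16 + 8 + 4 + 1 in binary powers of 2.
So 6^573 ≡ 408 · 408 · 149 · 408 · 149 · 6 ≡ 154 (mod 1147).
Squaring chain: 154; never reaches −1, so base 6 is a Miller–Rabin witness that 1147 is composite.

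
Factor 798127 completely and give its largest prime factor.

798127 = 11 · 72557
72557 = 37 · 1961
1961 = 37 · 53
53 is prime.
So 798127 = 11 · 37^2 · 53; the largest prime factor is 53.

53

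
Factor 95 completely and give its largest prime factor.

95 = 5 · 19
19 is prime.
So 95 = 5 · 19; the largest prime factor is 19.

19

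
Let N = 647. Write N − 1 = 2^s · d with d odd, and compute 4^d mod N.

647 − 1 = 646 = 2^1 · 323, so d = 323.
4^1 ≡ 4 (mod 647)
4^2 ≡ 4^2 = 16 ≡ 16 (mod 647)
4^4 ≡ 16^2 = 256 ≡ 256 (mod 647)
4^8 ≡ 256^2 = 65536 ≡ 189 (mod 647)
4^16 ≡ 189^2 = 35721 ≡ 136 (mod 647)
4^32 ≡ 136^2 = 18496 ≡ 380 (mod 647)
4^64 ≡ 380^2 = 144400 ≡ 119 (mod 647)
4^128 ≡ 119^2 = 14161 ≡ 574 (mod 647)
4^256 ≡ 574^2 = 329476 ≡ 153 (mod 647)
323 = 256 + 64 + 2 + 1 in binary powers of 2.
So 4^323 ≡ 153 · 119 · 16 · 4 ≡ 1 (mod 647).
Since 4^d ≡ 1 (mod 647), base 4 does not prove 647 composite.

1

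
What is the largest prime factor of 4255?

4255 = 5 · 851
851 = 23 · 37
37 is prime.
So 4255 = 5 · 23 · 37; the largest prime factor is 37.

37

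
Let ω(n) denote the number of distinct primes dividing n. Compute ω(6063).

6063 = 3 · 2021
2021 = 43 · 47
6063 = 3 · 43 · 47, which has 3 distinct prime factors.

3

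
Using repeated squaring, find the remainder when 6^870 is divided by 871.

6^1 ≡ 6 (mod 871)
6^2 ≡ 6^2 = 36 ≡ 36 (mod 871)
6^4 ≡ 36^2 = 1296 ≡ 425 (mod 871)
6^8 ≡ 425^2 = 180625 ≡ 328 (mod 871)
6^16 ≡ 328^2 = 107584 ≡ 451 (mod 871)
6^32 ≡ 451^2 = 203401 ≡ 458 (mod 871)
6^64 ≡ 458^2 = 209764 ≡ 724 (mod 871)
6^128 ≡ 724^2 = 524176 ≡ 705 (mod 871)
6^256 ≡ 705^2 = 497025 ≡ 555 (mod 871)
6^512 ≡ 555^2 = 308025 ≡ 562 (mod 871)
870 = 512 + 256 + 64 + 32 + 4 + 2 in binary powers of 2.
So 6^870 ≡ 562 · 555 · 724 · 458 · 425 · 36 ≡ 844 (mod 871).
Since 844 ≠ 1, base 6 is a Fermat witness: 871 is composite.

844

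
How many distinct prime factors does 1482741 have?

5

1482741 = 3^2 · 164749
164749 = 13 · 12673
12673 = 19 · 667
667 = 23 · 29
1482741 = 3^2 · 13 · 19 · 23 · 29, which has 5 distinct prime factors.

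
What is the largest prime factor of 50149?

50149 = 11 · 4559
4559 = 47 · 97
97 is prime.
So 50149 = 11 · 47 · 97; the largest prime factor is 97.

97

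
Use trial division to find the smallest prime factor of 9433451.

9433451 is odd.
Digit sum 29, not divisible by 3.
Ends in 1: not divisible by 5.
7: 9433451 = 7·1347635 + 6
11: 9433451 = 11·857586 + 5
13: 9433451 = 13·725650 + 1
17: 9433451 = 17·554908 + 15
19: 9433451 = 19·496497 + 8
23: 9433451 = 23·410150 + 1
29: 9433451 = 29·325291 + 12
31: 9433451 = 31·304304 + 27
37: 9433451 = 37·254958 + 5
41: 9433451 = 41·230084 + 7
43: 9433451 = 43·219382 + 25
47: 9433451 = 47·200711 + 34
53: 9433451 = 53·177989 + 34
59: 9433451 = 59·159889

59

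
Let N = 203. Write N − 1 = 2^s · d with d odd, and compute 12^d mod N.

203 − 1 = 202 = 2^1 · 101, so d = 101.
12^1 ≡ 12 (mod 203)
12^2 ≡ 12^2 = 144 ≡ 144 (mod 203)
12^4 ≡ 144^2 = 20736 ≡ 30 (mod 203)
12^8 ≡ 30^2 = 900 ≡ 88 (mod 203)
12^16 ≡ 88^2 = 7744 ≡ 30 (mod 203)
12^32 ≡ 30^2 = 900 ≡ 88 (mod 203)
12^64 ≡ 88^2 = 7744 ≡ 30 (mod 203)
101 = 64 + 32 + 4 + 1 in binary powers of 2.
So 12^101 ≡ 30 · 88 · 30 · 12 ≡ 157 (mod 203).
Squaring chain: 157; never reaches −1, so base 12 is a Miller–Rabin witness that 203 is composite.

157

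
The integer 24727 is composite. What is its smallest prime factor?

24727 is odd.
Digit sum 22, not divisible by 3.
Ends in 7: not divisible by 5.
7: 24727 = 7·3532 + 3
11: 24727 = 11·2247 + 10
13: 24727 = 13·1902 + 1
17: 24727 = 17·1454 + 9
19: 24727 = 19·1301 + 8
23: 24727 = 23·1075 + 2
29: 24727 = 29·852 + 19
31: 24727 = 31·797 + 20
37: 24727 = 37·668 + 11
41: 24727 = 41·603 + 4
43: 24727 = 43·575 + 2
47: 24727 = 47·526 + 5
53: 24727 = 53·466 + 29
59: 24727 = 59·419 + 6
61: 24727 = 61·405 + 22
67: 24727 = 67·369 + 4
71: 24727 = 71·348 + 19
73: 24727 = 73·338 + 53
79: 24727 = 79·313

79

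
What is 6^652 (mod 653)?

6^1 ≡ 6 (mod 653)
6^2 ≡ 6^2 = 36 ≡ 36 (mod 653)
6^4 ≡ 36^2 = 1296 ≡ 643 (mod 653)
6^8 ≡ 643^2 = 413449 ≡ 100 (mod 653)
6^16 ≡ 100^2 = 10000 ≡ 205 (mod 653)
6^32 ≡ 205^2 = 42025 ≡ 233 (mod 653)
6^64 ≡ 233^2 = 54289 ≡ 90 (mod 653)
6^128 ≡ 90^2 = 8100 ≡ 264 (mod 653)
6^256 ≡ 264^2 = 69696 ≡ 478 (mod 653)
6^512 ≡ 478^2 = 228484 ≡ 587 (mod 653)
652 = 512 + 128 + 8 + 4 in binary powers of 2.
So 6^652 ≡ 587 · 264 · 100 · 643 ≡ 1 (mod 653).
Since the result is 1, base 6 gives no evidence that 653 is composite.

1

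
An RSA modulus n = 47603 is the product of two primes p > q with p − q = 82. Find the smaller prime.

Since p = q + 82, we have 47603 = q(q + 82), so q² + 82q − 47603 = 0.
Discriminant: 82² + 4·47603 = 6724 + 190412 = 197136; √197136 = 444.
q = (−82 + 444)/2 = 181, and p = q + 82 = 263.
Check: 181 · 263 = 47603.

181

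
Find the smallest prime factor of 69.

69 is odd.
Digit sum 15, divisible by 3.

3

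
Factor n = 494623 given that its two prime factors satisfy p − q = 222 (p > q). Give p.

Since p = q + 222, we have 494623 = q(q + 222), so q² + 222q − 494623 = 0.
Discriminant: 222² + 4·494623 = 49284 + 1978492 = 2027776; √2027776 = 1424.
q = (−222 + 1424)/2 = 601, and p = q + 222 = 823.
Check: 601 · 823 = 494623.

823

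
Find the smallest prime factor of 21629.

43

21629 is odd.
Digit sum 20, not divisible by 3.
Ends in 9: not divisible by 5.
7: 21629 = 7·3089 + 6
11: 21629 = 11·1966 + 3
13: 21629 = 13·1663 + 10
17: 21629 = 17·1272 + 5
19: 21629 = 19·1138 + 7
23: 21629 = 23·940 + 9
29: 21629 = 29·745 + 24
31: 21629 = 31·697 + 22
37: 21629 = 37·584 + 21
41: 21629 = 41·527 + 22
43: 21629 = 43·503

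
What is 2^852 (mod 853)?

2^1 ≡ 2 (mod 853)
2^2 ≡ 2^2 = 4 ≡ 4 (mod 853)
2^4 ≡ 4^2 = 16 ≡ 16 (mod 853)
2^8 ≡ 16^2 = 256 ≡ 256 (mod 853)
2^16 ≡ 256^2 = 65536 ≡ 708 (mod 853)
2^32 ≡ 708^2 = 501264 ≡ 553 (mod 853)
2^64 ≡ 553^2 = 305809 ≡ 435 (mod 853)
2^128 ≡ 435^2 = 189225 ≡ 712 (mod 853)
2^256 ≡ 712^2 = 506944 ≡ 262 (mod 853)
2^512 ≡ 262^2 = 68644 ≡ 404 (mod 853)
852 = 512 + 256 + 64 + 16 + 4 in binary powers of 2.
So 2^852 ≡ 404 · 262 · 435 · 708 · 16 ≡ 1 (mod 853).
Since the result is 1, base 2 gives no evidence that 853 is composite.

1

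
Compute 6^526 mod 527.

6^1 ≡ 6 (mod 527)
6^2 ≡ 6^2 = 36 ≡ 36 (mod 527)
6^4 ≡ 36^2 = 1296 ≡ 242 (mod 527)
6^8 ≡ 242^2 = 58564 ≡ 67 (mod 527)
6^16 ≡ 67^2 = 4489 ≡ 273 (mod 527)
6^32 ≡ 273^2 = 74529 ≡ 222 (mod 527)
6^64 ≡ 222^2 = 49284 ≡ 273 (mod 527)
6^128 ≡ 273^2 = 74529 ≡ 222 (mod 527)
6^256 ≡ 222^2 = 49284 ≡ 273 (mod 527)
6^512 ≡ 273^2 = 74529 ≡ 222 (mod 527)
526 = 512 + 8 + 4 + 2 in binary powers of 2.
So 6^526 ≡ 222 · 67 · 242 · 36 ≡ 366 (mod 527).
Since 366 ≠ 1, base 6 is a Fermat witness: 527 is composite.

366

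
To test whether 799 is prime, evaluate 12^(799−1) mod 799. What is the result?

12^1 ≡ 12 (mod 799)
12^2 ≡ 12^2 = 144 ≡ 144 (mod 799)
12^4 ≡ 144^2 = 20736 ≡ 761 (mod 799)
12^8 ≡ 761^2 = 579121 ≡ 645 (mod 799)
12^16 ≡ 645^2 = 416025 ≡ 545 (mod 799)
12^32 ≡ 545^2 = 297025 ≡ 596 (mod 799)
12^64 ≡ 596^2 = 355216 ≡ 460 (mod 799)
12^128 ≡ 460^2 = 211600 ≡ 664 (mod 799)
12^256 ≡ 664^2 = 440896 ≡ 647 (mod 799)
12^512 ≡ 647^2 = 418609 ≡ 732 (mod 799)
798 = 512 + 256 + 16 + 8 + 4 + 2 in binary powers of 2.
So 12^798 ≡ 732 · 647 · 545 · 645 · 761 · 144 ≡ 780 (mod 799).
Since 780 ≠ 1, base 12 is a Fermat witness: 799 is composite.

780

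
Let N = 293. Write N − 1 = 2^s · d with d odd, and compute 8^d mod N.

293 − 1 = 292 = 2^2 · 73, so d = 73.
8^1 ≡ 8 (mod 293)
8^2 ≡ 8^2 = 64 ≡ 64 (mod 293)
8^4 ≡ 64^2 = 4096 ≡ 287 (mod 293)
8^8 ≡ 287^2 = 82369 ≡ 36 (mod 293)
8^16 ≡ 36^2 = 1296 ≡ 124 (mod 293)
8^32 ≡ 124^2 = 15376 ≡ 140 (mod 293)
8^64 ≡ 140^2 = 19600 ≡ 262 (mod 293)
73 = 64 + 8 + 1 in binary powers of 2.
So 8^73 ≡ 262 · 36 · 8 ≡ 155 (mod 293).
Squaring chain: 155 → 292; reaches −1, so base 8 does not prove 293 composite.

155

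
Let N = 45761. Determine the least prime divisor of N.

45761 is odd.
Digit sum 23, not divisible by 3.
Ends in 1: not divisible by 5.
7: 45761 = 7·6537 + 2
11: 45761 = 11·4160 + 1
13: 45761 = 13·3520 + 1
17: 45761 = 17·2691 + 14
19: 45761 = 19·2408 + 9
23: 45761 = 23·1989 + 14
29: 45761 = 29·1577 + 28
31: 45761 = 31·1476 + 5
37: 45761 = 37·1236 + 29
41: 45761 = 41·1116 + 5
43: 45761 = 43·1064 + 9
47: 45761 = 47·973 + 30
53: 45761 = 53·863 + 22
59: 45761 = 59·775 + 36
61: 45761 = 61·750 + 11
67: 45761 = 67·683

67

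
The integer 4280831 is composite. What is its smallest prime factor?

67

4280831 is odd.
Digit sum 26, not divisible by 3.
Ends in 1: not divisible by 5.
7: 4280831 = 7·611547 + 2
11: 4280831 = 11·389166 + 5
13: 4280831 = 13·329294 + 9
17: 4280831 = 17·251813 + 10
19: 4280831 = 19·225306 + 17
23: 4280831 = 23·186123 + 2
29: 4280831 = 29·147614 + 25
31: 4280831 = 31·138091 + 10
37: 4280831 = 37·115698 + 5
41: 4280831 = 41·104410 + 21
43: 4280831 = 43·99554 + 9
47: 4280831 = 47·91081 + 24
53: 4280831 = 53·80770 + 21
59: 4280831 = 59·72556 + 27
61: 4280831 = 61·70177 + 34
67: 4280831 = 67·63893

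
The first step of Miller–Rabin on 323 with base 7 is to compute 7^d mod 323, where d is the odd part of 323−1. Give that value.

296

323 − 1 = 322 = 2^1 · 161, so d = 161.
7^1 ≡ 7 (mod 323)
7^2 ≡ 7^2 = 49 ≡ 49 (mod 323)
7^4 ≡ 49^2 = 2401 ≡ 140 (mod 323)
7^8 ≡ 140^2 = 19600 ≡ 220 (mod 323)
7^16 ≡ 220^2 = 48400 ≡ 273 (mod 323)
7^32 ≡ 273^2 = 74529 ≡ 239 (mod 323)
7^64 ≡ 239^2 = 57121 ≡ 273 (mod 323)
7^128 ≡ 273^2 = 74529 ≡ 239 (mod 323)
161 = 128 + 32 + 1 in binary powers of 2.
So 7^161 ≡ 239 · 239 · 7 ≡ 296 (mod 323).
Squaring chain: 296; never reaches −1, so base 7 is a Miller–Rabin witness that 323 is composite.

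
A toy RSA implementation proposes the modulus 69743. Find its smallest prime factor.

69743 is odd.
Digit sum 29, not divisible by 3.
Ends in 3: not divisible by 5.
7: 69743 = 7·9963 + 2
11: 69743 = 11·6340 + 3
13: 69743 = 13·5364 + 11
17: 69743 = 17·4102 + 9
19: 69743 = 19·3670 + 13
23: 69743 = 23·3032 + 7
29: 69743 = 29·2404 + 27
31: 69743 = 31·2249 + 24
37: 69743 = 37·1884 + 35
41: 69743 = 41·1701 + 2
43: 69743 = 43·1621 + 40
47: 69743 = 47·1483 + 42
53: 69743 = 53·1315 + 48
59: 69743 = 59·1182 + 5
61: 69743 = 61·1143 + 20
67: 69743 = 67·1040 + 63
71: 69743 = 71·982 + 21
73: 69743 = 73·955 + 28
79: 69743 = 79·882 + 65
83: 69743 = 83·840 + 23
89: 69743 = 89·783 + 56
97: 69743 = 97·719

97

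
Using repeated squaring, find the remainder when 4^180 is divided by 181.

1

4^1 ≡ 4 (mod 181)
4^2 ≡ 4^2 = 16 ≡ 16 (mod 181)
4^4 ≡ 16^2 = 256 ≡ 75 (mod 181)
4^8 ≡ 75^2 = 5625 ≡ 14 (mod 181)
4^16 ≡ 14^2 = 196 ≡ 15 (mod 181)
4^32 ≡ 15^2 = 225 ≡ 44 (mod 181)
4^64 ≡ 44^2 = 1936 ≡ 126 (mod 181)
4^128 ≡ 126^2 = 15876 ≡ 129 (mod 181)
180 = 128 + 32 + 16 + 4 in binary powers of 2.
So 4^180 ≡ 129 · 44 · 15 · 75 ≡ 1 (mod 181).
Since the result is 1, base 4 gives no evidence that 181 is composite.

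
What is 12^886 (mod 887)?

12^1 ≡ 12 (mod 887)
12^2 ≡ 12^2 = 144 ≡ 144 (mod 887)
12^4 ≡ 144^2 = 20736 ≡ 335 (mod 887)
12^8 ≡ 335^2 = 112225 ≡ 463 (mod 887)
12^16 ≡ 463^2 = 214369 ≡ 602 (mod 887)
12^32 ≡ 602^2 = 362404 ≡ 508 (mod 887)
12^64 ≡ 508^2 = 258064 ≡ 834 (mod 887)
12^128 ≡ 834^2 = 695556 ≡ 148 (mod 887)
12^256 ≡ 148^2 = 21904 ≡ 616 (mod 887)
12^512 ≡ 616^2 = 379456 ≡ 707 (mod 887)
886 = 512 + 256 + 64 + 32 + 16 + 4 + 2 in binary powers of 2.
So 12^886 ≡ 707 · 616 · 834 · 508 · 602 · 335 · 144 ≡ 1 (mod 887).
Since the result is 1, base 12 gives no evidence that 887 is composite.

1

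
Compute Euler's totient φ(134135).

105984

Factor: 134135 = 5 · 139 · 193.
φ(134135) = (5−1) · (139−1) · (193−1) = 4 · 138 · 192 = 105984.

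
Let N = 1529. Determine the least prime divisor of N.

11

1529 is odd.
Digit sum 17, not divisible by 3.
Ends in 9: not divisible by 5.
7: 1529 = 7·218 + 3
11: 1529 = 11·139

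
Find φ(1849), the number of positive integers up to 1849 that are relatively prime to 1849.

1806

Factor: 1849 = 43^2.
φ(1849) = 43^1·(43−1) = 1806.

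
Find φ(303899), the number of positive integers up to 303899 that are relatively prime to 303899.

Factor: 303899 = 23 · 73 · 181.
φ(303899) = (23−1) · (73−1) · (181−1) = 22 · 72 · 180 = 285120.

285120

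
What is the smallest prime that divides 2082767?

2082767 is odd.
Digit sum 32, not divisible by 3.
Ends in 7: not divisible by 5.
7: 2082767 = 7·297538 + 1
11: 2082767 = 11·189342 + 5
13: 2082767 = 13·160212 + 11
17: 2082767 = 17·122515 + 12
19: 2082767 = 19·109619 + 6
23: 2082767 = 23·90555 + 2
29: 2082767 = 29·71819 + 16
31: 2082767 = 31·67186 + 1
37: 2082767 = 37·56291

37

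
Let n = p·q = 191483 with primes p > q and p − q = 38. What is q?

419

Since p = q + 38, we have 191483 = q(q + 38), so q² + 38q − 191483 = 0.
Discriminant: 38² + 4·191483 = 1444 + 765932 = 767376; √767376 = 876.
q = (−38 + 876)/2 = 419, and p = q + 38 = 457.
Check: 419 · 457 = 191483.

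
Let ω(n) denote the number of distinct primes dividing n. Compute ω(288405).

288405 = 3^2 · 32045
32045 = 5 · 6409
6409 = 13 · 493
493 = 17 · 29
288405 = 3^2 · 5 · 13 · 17 · 29, which has 5 distinct prime factors.

5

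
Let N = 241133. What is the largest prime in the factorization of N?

241133 = 59 · 4087
4087 = 61 · 67
67 is prime.
So 241133 = 59 · 61 · 67; the largest prime factor is 67.

67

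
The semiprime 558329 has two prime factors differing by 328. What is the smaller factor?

Since p = q + 328, we have 558329 = q(q + 328), so q² + 328q − 558329 = 0.
Discriminant: 328² + 4·558329 = 107584 + 2233316 = 2340900; √2340900 = 1530.
q = (−328 + 1530)/2 = 601, and p = q + 328 = 929.
Check: 601 · 929 = 558329.

601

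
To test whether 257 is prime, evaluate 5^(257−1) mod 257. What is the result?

5^1 ≡ 5 (mod 257)
5^2 ≡ 5^2 = 25 ≡ 25 (mod 257)
5^4 ≡ 25^2 = 625 ≡ 111 (mod 257)
5^8 ≡ 111^2 = 12321 ≡ 242 (mod 257)
5^16 ≡ 242^2 = 58564 ≡ 225 (mod 257)
5^32 ≡ 225^2 = 50625 ≡ 253 (mod 257)
5^64 ≡ 253^2 = 64009 ≡ 16 (mod 257)
5^128 ≡ 16^2 = 256 ≡ 256 (mod 257)
5^256 ≡ 256^2 = 65536 ≡ 1 (mod 257)
256 = 256 in binary powers of 2.
So 5^256 ≡ 1 ≡ 1 (mod 257).
Since the result is 1, base 5 gives no evidence that 257 is composite.

1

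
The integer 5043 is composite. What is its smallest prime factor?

3

5043 is odd.
Digit sum 12, divisible by 3.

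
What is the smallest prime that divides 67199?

67199 is odd.
Digit sum 32, not divisible by 3.
Ends in 9: not divisible by 5.
7: 67199 = 7·9599 + 6
11: 67199 = 11·6109

11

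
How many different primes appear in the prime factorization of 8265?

8265 = 3 · 2755
2755 = 5 · 551
551 = 19 · 29
8265 = 3 · 5 · 19 · 29, which has 4 distinct prime factors.

4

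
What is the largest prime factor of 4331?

4331 = 61 · 71
71 is prime.
So 4331 = 61 · 71; the largest prime factor is 71.

71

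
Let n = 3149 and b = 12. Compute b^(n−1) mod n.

12^1 ≡ 12 (mod 3149)
12^2 ≡ 12^2 = 144 ≡ 144 (mod 3149)
12^4 ≡ 144^2 = 20736 ≡ 1842 (mod 3149)
12^8 ≡ 1842^2 = 3392964 ≡ 1491 (mod 3149)
12^16 ≡ 1491^2 = 2223081 ≡ 3036 (mod 3149)
12^32 ≡ 3036^2 = 9217296 ≡ 173 (mod 3149)
12^64 ≡ 173^2 = 29929 ≡ 1588 (mod 3149)
12^128 ≡ 1588^2 = 2521744 ≡ 2544 (mod 3149)
12^256 ≡ 2544^2 = 6471936 ≡ 741 (mod 3149)
12^512 ≡ 741^2 = 549081 ≡ 1155 (mod 3149)
12^1024 ≡ 1155^2 = 1334025 ≡ 1998 (mod 3149)
12^2048 ≡ 1998^2 = 3992004 ≡ 2221 (mod 3149)
3148 = 2048 + 1024 + 64 + 8 + 4 in binary powers of 2.
So 12^3148 ≡ 2221 · 1998 · 1588 · 1491 · 1842 ≡ 2179 (mod 3149).
Since 2179 ≠ 1, base 12 is a Fermat witness: 3149 is composite.

2179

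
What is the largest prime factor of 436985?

436985 = 5 · 87397
87397 = 17 · 5141
5141 = 53 · 97
97 is prime.
So 436985 = 5 · 17 · 53 · 97; the largest prime factor is 97.

97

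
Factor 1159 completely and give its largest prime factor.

61

1159 = 19 · 61
61 is prime.
So 1159 = 19 · 61; the largest prime factor is 61.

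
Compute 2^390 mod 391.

285

2^1 ≡ 2 (mod 391)
2^2 ≡ 2^2 = 4 ≡ 4 (mod 391)
2^4 ≡ 4^2 = 16 ≡ 16 (mod 391)
2^8 ≡ 16^2 = 256 ≡ 256 (mod 391)
2^16 ≡ 256^2 = 65536 ≡ 239 (mod 391)
2^32 ≡ 239^2 = 57121 ≡ 35 (mod 391)
2^64 ≡ 35^2 = 1225 ≡ 52 (mod 391)
2^128 ≡ 52^2 = 2704 ≡ 358 (mod 391)
2^256 ≡ 358^2 = 128164 ≡ 307 (mod 391)
390 = 256 + 128 + 4 + 2 in binary powers of 2.
So 2^390 ≡ 307 · 358 · 16 · 4 ≡ 285 (mod 391).
Since 285 ≠ 1, base 2 is a Fermat witness: 391 is composite.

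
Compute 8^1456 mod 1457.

1093

8^1 ≡ 8 (mod 1457)
8^2 ≡ 8^2 = 64 ≡ 64 (mod 1457)
8^4 ≡ 64^2 = 4096 ≡ 1182 (mod 1457)
8^8 ≡ 1182^2 = 1397124 ≡ 1318 (mod 1457)
8^16 ≡ 1318^2 = 1737124 ≡ 380 (mod 1457)
8^32 ≡ 380^2 = 144400 ≡ 157 (mod 1457)
8^64 ≡ 157^2 = 24649 ≡ 1337 (mod 1457)
8^128 ≡ 1337^2 = 1787569 ≡ 1287 (mod 1457)
8^256 ≡ 1287^2 = 1656369 ≡ 1217 (mod 1457)
8^512 ≡ 1217^2 = 1481089 ≡ 777 (mod 1457)
8^1024 ≡ 777^2 = 603729 ≡ 531 (mod 1457)
1456 = 1024 + 256 + 128 + 32 + 16 in binary powers of 2.
So 8^1456 ≡ 531 · 1217 · 1287 · 157 · 380 ≡ 1093 (mod 1457).
Since 1093 ≠ 1, base 8 is a Fermat witness: 1457 is composite.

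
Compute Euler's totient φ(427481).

399600

Factor: 427481 = 19 · 149 · 151.
φ(427481) = (19−1) · (149−1) · (151−1) = 18 · 148 · 150 = 399600.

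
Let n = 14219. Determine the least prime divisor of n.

59

14219 is odd.
Digit sum 17, not divisible by 3.
Ends in 9: not divisible by 5.
7: 14219 = 7·2031 + 2
11: 14219 = 11·1292 + 7
13: 14219 = 13·1093 + 10
17: 14219 = 17·836 + 7
19: 14219 = 19·748 + 7
23: 14219 = 23·618 + 5
29: 14219 = 29·490 + 9
31: 14219 = 31·458 + 21
37: 14219 = 37·384 + 11
41: 14219 = 41·346 + 33
43: 14219 = 43·330 + 29
47: 14219 = 47·302 + 25
53: 14219 = 53·268 + 15
59: 14219 = 59·241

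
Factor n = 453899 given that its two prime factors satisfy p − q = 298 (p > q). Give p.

Since p = q + 298, we have 453899 = q(q + 298), so q² + 298q − 453899 = 0.
Discriminant: 298² + 4·453899 = 88804 + 1815596 = 1904400; √1904400 = 1380.
q = (−298 + 1380)/2 = 541, and p = q + 298 = 839.
Check: 541 · 839 = 453899.

839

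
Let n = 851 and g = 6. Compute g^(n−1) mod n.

6^1 ≡ 6 (mod 851)
6^2 ≡ 6^2 = 36 ≡ 36 (mod 851)
6^4 ≡ 36^2 = 1296 ≡ 445 (mod 851)
6^8 ≡ 445^2 = 198025 ≡ 593 (mod 851)
6^16 ≡ 593^2 = 351649 ≡ 186 (mod 851)
6^32 ≡ 186^2 = 34596 ≡ 556 (mod 851)
6^64 ≡ 556^2 = 309136 ≡ 223 (mod 851)
6^128 ≡ 223^2 = 49729 ≡ 371 (mod 851)
6^256 ≡ 371^2 = 137641 ≡ 630 (mod 851)
6^512 ≡ 630^2 = 396900 ≡ 334 (mod 851)
850 = 512 + 256 + 64 + 16 + 2 in binary powers of 2.
So 6^850 ≡ 334 · 630 · 223 · 186 · 36 ≡ 147 (mod 851).
Since 147 ≠ 1, base 6 is a Fermat witness: 851 is composite.

147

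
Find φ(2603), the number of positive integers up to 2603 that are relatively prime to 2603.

Factor: 2603 = 19 · 137.
φ(2603) = (19−1) · (137−1) = 18 · 136 = 2448.

2448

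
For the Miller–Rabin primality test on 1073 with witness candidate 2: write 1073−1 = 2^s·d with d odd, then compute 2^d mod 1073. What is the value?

1073 − 1 = 1072 = 2^4 · 67, so d = 67.
2^1 ≡ 2 (mod 1073)
2^2 ≡ 2^2 = 4 ≡ 4 (mod 1073)
2^4 ≡ 4^2 = 16 ≡ 16 (mod 1073)
2^8 ≡ 16^2 = 256 ≡ 256 (mod 1073)
2^16 ≡ 256^2 = 65536 ≡ 83 (mod 1073)
2^32 ≡ 83^2 = 6889 ≡ 451 (mod 1073)
2^64 ≡ 451^2 = 203401 ≡ 604 (mod 1073)
67 = 64 + 2 + 1 in binary powers of 2.
So 2^67 ≡ 604 · 4 · 2 ≡ 540 (mod 1073).
Squaring chain: 540 → 817 → 83 → 451; never reaches −1, so base 2 is a Miller–Rabin witness that 1073 is composite.

540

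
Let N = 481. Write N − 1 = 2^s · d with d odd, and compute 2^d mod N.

60

481 − 1 = 480 = 2^5 · 15, so d = 15.
2^1 ≡ 2 (mod 481)
2^2 ≡ 2^2 = 4 ≡ 4 (mod 481)
2^4 ≡ 4^2 = 16 ≡ 16 (mod 481)
2^8 ≡ 16^2 = 256 ≡ 256 (mod 481)
15 = 8 + 4 + 2 + 1 in binary powers of 2.
So 2^15 ≡ 256 · 16 · 4 · 2 ≡ 60 (mod 481).
Squaring chain: 60 → 233 → 417 → 248 → 417; never reaches −1, so base 2 is a Miller–Rabin witness that 481 is composite.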